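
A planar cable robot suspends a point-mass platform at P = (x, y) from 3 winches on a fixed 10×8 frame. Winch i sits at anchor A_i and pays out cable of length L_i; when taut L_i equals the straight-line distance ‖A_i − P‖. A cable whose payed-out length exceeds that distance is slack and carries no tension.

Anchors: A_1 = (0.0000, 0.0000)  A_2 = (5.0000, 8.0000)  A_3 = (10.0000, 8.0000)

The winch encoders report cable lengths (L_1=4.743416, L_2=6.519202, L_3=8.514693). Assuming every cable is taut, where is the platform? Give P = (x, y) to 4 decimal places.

(4.5000, 1.5000)

expand ‖A_i−P‖²=L_i² and subtract eq 1 (q_i ≔ ‖A_i‖²−L_i²)
q_1 = 0.0000+0.0000−22.5000 = -22.5000
eq1−eq2 → [-10.0000  -16.0000]·P = -69.0000
eq1−eq3 → [-20.0000  -16.0000]·P = -114.0000
2×2 solve → P = (4.5000, 1.5000)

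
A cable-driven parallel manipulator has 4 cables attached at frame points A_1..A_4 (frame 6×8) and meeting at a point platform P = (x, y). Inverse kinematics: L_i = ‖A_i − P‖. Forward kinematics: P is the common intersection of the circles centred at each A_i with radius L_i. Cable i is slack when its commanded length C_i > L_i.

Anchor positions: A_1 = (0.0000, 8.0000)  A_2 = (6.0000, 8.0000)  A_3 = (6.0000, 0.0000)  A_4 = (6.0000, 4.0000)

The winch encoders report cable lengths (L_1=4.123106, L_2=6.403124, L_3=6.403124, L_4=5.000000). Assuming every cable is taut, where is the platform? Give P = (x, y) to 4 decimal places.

(1.0000, 4.0000)

each cable: (A_i−P)·(A_i−P) = L_i²; let c_i = ‖A_i‖²−L_i²
c_1 = 0.0000+64.0000−17.0000 = 47.0000
row 1: -12.0000x + 0.0000y = -12.0000  (c_2=59.0000)
row 2: -12.0000x + 16.0000y = 52.0000  (c_3=-5.0000)
row 3: -12.0000x + 8.0000y = 20.0000  (c_4=27.0000)
Cramer on rows 1–2 → x = 1.0000, y = 4.0000
check cable 4: ‖A_4−P‖² = 25.0000 ≈ L_4² = 25.0000 ✓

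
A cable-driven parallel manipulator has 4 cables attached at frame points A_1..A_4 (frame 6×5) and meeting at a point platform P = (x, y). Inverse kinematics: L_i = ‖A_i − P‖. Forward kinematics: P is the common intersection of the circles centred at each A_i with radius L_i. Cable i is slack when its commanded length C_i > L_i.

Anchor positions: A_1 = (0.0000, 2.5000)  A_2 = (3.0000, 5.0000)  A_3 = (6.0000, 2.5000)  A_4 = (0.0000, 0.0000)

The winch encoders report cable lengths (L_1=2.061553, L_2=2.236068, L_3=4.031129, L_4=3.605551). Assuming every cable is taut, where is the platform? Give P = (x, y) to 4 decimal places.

(2.0000, 3.0000)

circle eqns → linear via eq_j − eq_1; set q_j = A_j·A_j − L_j²
q_1 = 0.0000+6.2500−4.2500 = 2.0000
-6.0000·x − 5.0000·y = q_1−q_2 = -27.0000
-12.0000·x + 0.0000·y = q_1−q_3 = -24.0000
0.0000·x + 5.0000·y = q_1−q_4 = 15.0000
solve first two rows → x=2.0000, y=3.0000
check cable 4: ‖A_4−P‖² = 13.0000 ≈ L_4² = 13.0000 ✓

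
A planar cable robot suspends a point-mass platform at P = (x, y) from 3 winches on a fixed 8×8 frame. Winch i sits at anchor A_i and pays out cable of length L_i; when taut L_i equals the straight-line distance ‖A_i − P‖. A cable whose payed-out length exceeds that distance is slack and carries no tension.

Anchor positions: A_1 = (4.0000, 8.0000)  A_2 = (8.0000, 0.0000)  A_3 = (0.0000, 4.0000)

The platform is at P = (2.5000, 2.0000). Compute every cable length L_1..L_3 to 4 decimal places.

(6.1847, 5.8523, 3.2016)

L_1 = √((4.0000−2.5000)² + (8.0000−2.0000)²) = 6.1847
L_2 = √((8.0000−2.5000)² + (0.0000−2.0000)²) = 5.8523
L_3 = √((0.0000−2.5000)² + (4.0000−2.0000)²) = 3.2016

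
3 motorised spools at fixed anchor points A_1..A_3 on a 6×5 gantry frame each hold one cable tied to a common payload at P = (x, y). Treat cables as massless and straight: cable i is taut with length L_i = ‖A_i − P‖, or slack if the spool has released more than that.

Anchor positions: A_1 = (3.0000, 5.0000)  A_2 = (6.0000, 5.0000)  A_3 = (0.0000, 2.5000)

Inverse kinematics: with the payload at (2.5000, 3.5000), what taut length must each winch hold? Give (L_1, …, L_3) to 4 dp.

(1.5811, 3.8079, 2.6926)

cable 1: Δx=0.5000, Δy=1.5000; L_1 = √(Δx²+Δy²) = 1.5811
cable 2: Δx=3.5000, Δy=1.5000; L_2 = √(Δx²+Δy²) = 3.8079
cable 3: Δx=-2.5000, Δy=-1.0000; L_3 = √(Δx²+Δy²) = 2.6926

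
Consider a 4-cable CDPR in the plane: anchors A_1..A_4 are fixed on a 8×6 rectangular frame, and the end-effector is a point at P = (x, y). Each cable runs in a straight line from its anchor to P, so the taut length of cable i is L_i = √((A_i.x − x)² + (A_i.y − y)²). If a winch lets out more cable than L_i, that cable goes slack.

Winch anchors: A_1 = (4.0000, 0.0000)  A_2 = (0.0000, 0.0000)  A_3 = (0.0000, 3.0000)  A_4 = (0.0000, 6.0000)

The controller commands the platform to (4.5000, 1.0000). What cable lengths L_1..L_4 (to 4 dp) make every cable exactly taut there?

cable 1: Δx=-0.5000, Δy=-1.0000; L_1 = √(Δx²+Δy²) = 1.1180
cable 2: Δx=-4.5000, Δy=-1.0000; L_2 = √(Δx²+Δy²) = 4.6098
cable 3: Δx=-4.5000, Δy=2.0000; L_3 = √(Δx²+Δy²) = 4.9244
cable 4: Δx=-4.5000, Δy=5.0000; L_4 = √(Δx²+Δy²) = 6.7268

(1.1180, 4.6098, 4.9244, 6.7268)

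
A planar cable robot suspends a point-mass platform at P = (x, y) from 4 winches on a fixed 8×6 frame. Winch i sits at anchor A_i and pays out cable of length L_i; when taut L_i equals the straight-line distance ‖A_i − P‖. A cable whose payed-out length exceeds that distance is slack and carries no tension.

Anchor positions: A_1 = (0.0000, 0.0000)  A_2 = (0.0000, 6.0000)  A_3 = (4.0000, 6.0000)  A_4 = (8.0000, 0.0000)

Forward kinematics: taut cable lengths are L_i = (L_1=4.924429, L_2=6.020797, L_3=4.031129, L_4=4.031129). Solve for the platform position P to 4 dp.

each cable: (A_i−P)·(A_i−P) = L_i²; let k_i = ‖A_i‖²−L_i²
k_1 = 0.0000+0.0000−24.2500 = -24.2500
row 1: 0.0000x − 12.0000y = -24.0000  (k_2=-0.2500)
row 2: -8.0000x − 12.0000y = -60.0000  (k_3=35.7500)
row 3: -16.0000x + 0.0000y = -72.0000  (k_4=47.7500)
Cramer on rows 1–2 → x = 4.5000, y = 2.0000
check cable 4: ‖A_4−P‖² = 16.2500 ≈ L_4² = 16.2500 ✓

(4.5000, 2.0000)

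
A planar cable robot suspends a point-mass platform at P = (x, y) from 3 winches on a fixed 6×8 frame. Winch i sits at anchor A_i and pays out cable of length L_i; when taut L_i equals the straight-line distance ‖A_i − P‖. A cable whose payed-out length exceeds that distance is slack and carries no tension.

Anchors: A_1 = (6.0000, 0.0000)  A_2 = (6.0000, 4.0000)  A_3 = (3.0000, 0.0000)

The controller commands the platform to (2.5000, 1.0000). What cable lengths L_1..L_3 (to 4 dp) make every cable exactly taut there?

(3.6401, 4.6098, 1.1180)

L_1: Δ = A_1−P = (3.5000, -1.0000) → ‖Δ‖ = √13.2500 = 3.6401
L_2: Δ = A_2−P = (3.5000, 3.0000) → ‖Δ‖ = √21.2500 = 4.6098
L_3: Δ = A_3−P = (0.5000, -1.0000) → ‖Δ‖ = √1.2500 = 1.1180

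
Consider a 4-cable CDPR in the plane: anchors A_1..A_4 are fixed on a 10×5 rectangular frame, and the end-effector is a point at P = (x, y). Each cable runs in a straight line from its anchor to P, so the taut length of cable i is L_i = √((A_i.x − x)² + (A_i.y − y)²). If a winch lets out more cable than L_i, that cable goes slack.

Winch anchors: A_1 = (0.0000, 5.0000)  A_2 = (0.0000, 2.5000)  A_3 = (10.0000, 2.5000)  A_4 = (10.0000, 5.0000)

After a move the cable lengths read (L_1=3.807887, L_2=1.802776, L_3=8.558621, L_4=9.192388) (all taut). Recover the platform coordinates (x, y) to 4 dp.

each cable: (A_i−P)·(A_i−P) = L_i²; let k_i = ‖A_i‖²−L_i²
k_1 = 0.0000+25.0000−14.5000 = 10.5000
row 1: 0.0000x + 5.0000y = 7.5000  (k_2=3.0000)
row 2: -20.0000x + 5.0000y = -22.5000  (k_3=33.0000)
row 3: -20.0000x + 0.0000y = -30.0000  (k_4=40.5000)
Cramer on rows 1–2 → x = 1.5000, y = 1.5000
check cable 4: ‖A_4−P‖² = 84.5000 ≈ L_4² = 84.5000 ✓

(1.5000, 1.5000)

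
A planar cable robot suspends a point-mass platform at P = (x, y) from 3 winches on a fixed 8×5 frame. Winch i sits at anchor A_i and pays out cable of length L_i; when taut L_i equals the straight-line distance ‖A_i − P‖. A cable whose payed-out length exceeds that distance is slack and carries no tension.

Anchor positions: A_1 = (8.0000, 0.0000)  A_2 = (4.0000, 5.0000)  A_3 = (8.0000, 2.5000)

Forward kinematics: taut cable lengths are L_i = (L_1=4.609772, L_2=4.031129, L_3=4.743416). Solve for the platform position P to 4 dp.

(3.5000, 1.0000)

expand ‖A_i−P‖²=L_i² and subtract eq 1 (q_i ≔ ‖A_i‖²−L_i²)
q_1 = 64.0000+0.0000−21.2500 = 42.7500
eq1−eq2 → [8.0000  -10.0000]·P = 18.0000
eq1−eq3 → [0.0000  -5.0000]·P = -5.0000
2×2 solve → P = (3.5000, 1.0000)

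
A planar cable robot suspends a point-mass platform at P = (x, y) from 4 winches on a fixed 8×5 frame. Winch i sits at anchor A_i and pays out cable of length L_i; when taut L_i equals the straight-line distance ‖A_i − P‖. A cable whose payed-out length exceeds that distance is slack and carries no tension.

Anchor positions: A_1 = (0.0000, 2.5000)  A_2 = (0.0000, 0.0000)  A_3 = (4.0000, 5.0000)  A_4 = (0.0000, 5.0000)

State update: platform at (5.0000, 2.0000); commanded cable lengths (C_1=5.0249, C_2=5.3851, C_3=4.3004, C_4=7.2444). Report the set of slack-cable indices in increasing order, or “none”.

3, 4

i=1: geometric 5.0249 vs commanded 5.0249 ⇒ taut
i=2: geometric 5.3852 vs commanded 5.3851 ⇒ taut
i=3: geometric 3.1623 vs commanded 4.3004 ⇒ slack
i=4: geometric 5.8310 vs commanded 7.2444 ⇒ slack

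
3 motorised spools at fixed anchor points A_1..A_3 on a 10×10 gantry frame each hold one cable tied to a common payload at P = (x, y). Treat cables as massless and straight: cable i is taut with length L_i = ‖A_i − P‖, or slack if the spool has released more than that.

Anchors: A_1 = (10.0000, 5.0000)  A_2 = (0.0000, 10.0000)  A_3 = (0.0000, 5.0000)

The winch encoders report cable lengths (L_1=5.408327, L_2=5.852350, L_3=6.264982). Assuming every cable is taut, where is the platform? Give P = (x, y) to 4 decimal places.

expand ‖A_i−P‖²=L_i² and subtract eq 1 (c_i ≔ ‖A_i‖²−L_i²)
c_1 = 100.0000+25.0000−29.2500 = 95.7500
eq1−eq2 → [20.0000  -10.0000]·P = 30.0000
eq1−eq3 → [20.0000  0.0000]·P = 110.0000
2×2 solve → P = (5.5000, 8.0000)

(5.5000, 8.0000)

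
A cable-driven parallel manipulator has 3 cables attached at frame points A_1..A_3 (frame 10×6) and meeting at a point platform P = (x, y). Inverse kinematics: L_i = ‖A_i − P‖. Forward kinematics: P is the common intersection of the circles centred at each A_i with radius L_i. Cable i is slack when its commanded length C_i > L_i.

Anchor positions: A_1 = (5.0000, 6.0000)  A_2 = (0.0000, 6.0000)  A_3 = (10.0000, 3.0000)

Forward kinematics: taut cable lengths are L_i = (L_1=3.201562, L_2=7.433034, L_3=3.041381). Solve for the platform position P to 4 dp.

(7.0000, 3.5000)

circle eqns → linear via eq_j − eq_1; set k_j = A_j·A_j − L_j²
k_1 = 25.0000+36.0000−10.2500 = 50.7500
10.0000·x + 0.0000·y = k_1−k_2 = 70.0000
-10.0000·x + 6.0000·y = k_1−k_3 = -49.0000
solve first two rows → x=7.0000, y=3.5000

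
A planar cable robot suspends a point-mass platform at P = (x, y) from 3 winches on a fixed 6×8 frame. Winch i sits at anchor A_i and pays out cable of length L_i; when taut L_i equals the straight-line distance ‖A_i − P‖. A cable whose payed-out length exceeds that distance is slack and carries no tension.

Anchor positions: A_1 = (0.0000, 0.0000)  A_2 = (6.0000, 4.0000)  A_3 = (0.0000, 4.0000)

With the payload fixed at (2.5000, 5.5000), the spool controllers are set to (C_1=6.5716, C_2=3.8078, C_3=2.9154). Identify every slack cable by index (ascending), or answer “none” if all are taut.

1

i=1: geometric 6.0415 vs commanded 6.5716 ⇒ slack
i=2: geometric 3.8079 vs commanded 3.8078 ⇒ taut
i=3: geometric 2.9155 vs commanded 2.9154 ⇒ taut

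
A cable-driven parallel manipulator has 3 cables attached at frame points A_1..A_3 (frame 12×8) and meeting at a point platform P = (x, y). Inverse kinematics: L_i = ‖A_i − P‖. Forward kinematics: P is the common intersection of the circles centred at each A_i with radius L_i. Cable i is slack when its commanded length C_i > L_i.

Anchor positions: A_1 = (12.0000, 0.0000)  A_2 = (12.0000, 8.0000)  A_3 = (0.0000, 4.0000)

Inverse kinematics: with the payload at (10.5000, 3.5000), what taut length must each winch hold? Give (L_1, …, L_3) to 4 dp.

cable 1: Δx=1.5000, Δy=-3.5000; L_1 = √(Δx²+Δy²) = 3.8079
cable 2: Δx=1.5000, Δy=4.5000; L_2 = √(Δx²+Δy²) = 4.7434
cable 3: Δx=-10.5000, Δy=0.5000; L_3 = √(Δx²+Δy²) = 10.5119

(3.8079, 4.7434, 10.5119)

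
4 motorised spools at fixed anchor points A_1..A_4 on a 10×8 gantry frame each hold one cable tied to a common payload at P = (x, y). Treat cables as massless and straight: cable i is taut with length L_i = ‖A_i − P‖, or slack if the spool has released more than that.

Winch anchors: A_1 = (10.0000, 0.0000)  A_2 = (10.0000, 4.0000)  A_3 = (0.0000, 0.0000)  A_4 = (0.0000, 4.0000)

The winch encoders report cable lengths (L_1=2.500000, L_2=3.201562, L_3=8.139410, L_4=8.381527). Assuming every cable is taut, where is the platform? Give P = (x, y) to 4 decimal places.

(8.0000, 1.5000)

circle eqns → linear via eq_j − eq_1; set k_j = A_j·A_j − L_j²
k_1 = 100.0000+0.0000−6.2500 = 93.7500
0.0000·x − 8.0000·y = k_1−k_2 = -12.0000
20.0000·x + 0.0000·y = k_1−k_3 = 160.0000
20.0000·x − 8.0000·y = k_1−k_4 = 148.0000
solve first two rows → x=8.0000, y=1.5000
check cable 4: ‖A_4−P‖² = 70.2500 ≈ L_4² = 70.2500 ✓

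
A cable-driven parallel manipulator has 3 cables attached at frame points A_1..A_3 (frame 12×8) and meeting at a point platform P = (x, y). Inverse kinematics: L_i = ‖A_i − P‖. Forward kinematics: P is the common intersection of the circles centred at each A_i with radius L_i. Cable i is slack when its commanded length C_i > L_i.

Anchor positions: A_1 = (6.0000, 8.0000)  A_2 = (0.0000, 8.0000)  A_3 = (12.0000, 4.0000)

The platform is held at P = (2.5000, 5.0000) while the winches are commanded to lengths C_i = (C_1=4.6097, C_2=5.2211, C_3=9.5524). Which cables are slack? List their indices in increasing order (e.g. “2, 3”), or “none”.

2

cable 1: √((3.5000)²+(3.0000)²)=4.6098, C_1=4.6097: taut
cable 2: √((-2.5000)²+(3.0000)²)=3.9051, C_2=5.2211: slack
cable 3: √((9.5000)²+(-1.0000)²)=9.5525, C_3=9.5524: taut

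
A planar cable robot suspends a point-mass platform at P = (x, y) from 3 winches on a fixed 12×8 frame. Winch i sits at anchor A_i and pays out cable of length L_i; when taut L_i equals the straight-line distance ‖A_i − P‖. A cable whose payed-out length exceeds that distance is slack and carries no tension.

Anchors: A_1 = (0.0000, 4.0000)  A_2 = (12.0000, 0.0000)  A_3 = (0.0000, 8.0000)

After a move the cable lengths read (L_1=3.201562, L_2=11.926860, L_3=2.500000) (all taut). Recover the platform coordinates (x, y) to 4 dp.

(2.0000, 6.5000)

circle eqns → linear via eq_j − eq_1; set c_j = A_j·A_j − L_j²
c_1 = 0.0000+16.0000−10.2500 = 5.7500
-24.0000·x + 8.0000·y = c_1−c_2 = 4.0000
0.0000·x − 8.0000·y = c_1−c_3 = -52.0000
solve first two rows → x=2.0000, y=6.5000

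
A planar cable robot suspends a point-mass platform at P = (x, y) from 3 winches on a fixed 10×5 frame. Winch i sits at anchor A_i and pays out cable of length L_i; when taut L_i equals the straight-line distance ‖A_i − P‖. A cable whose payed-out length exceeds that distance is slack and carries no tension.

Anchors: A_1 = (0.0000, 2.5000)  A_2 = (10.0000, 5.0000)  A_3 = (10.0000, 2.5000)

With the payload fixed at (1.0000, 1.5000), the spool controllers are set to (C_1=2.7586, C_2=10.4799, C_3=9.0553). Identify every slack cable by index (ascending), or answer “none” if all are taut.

i=1: geometric 1.4142 vs commanded 2.7586 ⇒ slack
i=2: geometric 9.6566 vs commanded 10.4799 ⇒ slack
i=3: geometric 9.0554 vs commanded 9.0553 ⇒ taut

1, 2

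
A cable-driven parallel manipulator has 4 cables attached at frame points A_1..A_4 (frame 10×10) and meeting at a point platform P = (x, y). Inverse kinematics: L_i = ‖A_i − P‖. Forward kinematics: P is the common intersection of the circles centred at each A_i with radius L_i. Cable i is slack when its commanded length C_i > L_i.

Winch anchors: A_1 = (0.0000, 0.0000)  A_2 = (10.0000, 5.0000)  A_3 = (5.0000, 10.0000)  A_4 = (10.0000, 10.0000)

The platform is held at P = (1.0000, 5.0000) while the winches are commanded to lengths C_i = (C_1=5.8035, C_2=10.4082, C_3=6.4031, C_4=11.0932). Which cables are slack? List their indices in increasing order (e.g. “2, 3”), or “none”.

1, 2, 4

cable 1: L_1 = ‖A_1−P‖ = 5.0990;  C_1 = 5.8035 → slack
cable 2: L_2 = ‖A_2−P‖ = 9.0000;  C_2 = 10.4082 → slack
cable 3: L_3 = ‖A_3−P‖ = 6.4031;  C_3 = 6.4031 → taut
cable 4: L_4 = ‖A_4−P‖ = 10.2956;  C_4 = 11.0932 → slack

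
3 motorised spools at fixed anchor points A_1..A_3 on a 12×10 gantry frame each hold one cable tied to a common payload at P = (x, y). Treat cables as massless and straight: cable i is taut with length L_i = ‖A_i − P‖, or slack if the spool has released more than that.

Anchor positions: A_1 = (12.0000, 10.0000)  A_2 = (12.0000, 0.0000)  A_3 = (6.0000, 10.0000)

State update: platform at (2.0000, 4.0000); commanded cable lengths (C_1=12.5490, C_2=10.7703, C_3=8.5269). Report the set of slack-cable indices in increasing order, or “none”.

1, 3

i=1: geometric 11.6619 vs commanded 12.5490 ⇒ slack
i=2: geometric 10.7703 vs commanded 10.7703 ⇒ taut
i=3: geometric 7.2111 vs commanded 8.5269 ⇒ slack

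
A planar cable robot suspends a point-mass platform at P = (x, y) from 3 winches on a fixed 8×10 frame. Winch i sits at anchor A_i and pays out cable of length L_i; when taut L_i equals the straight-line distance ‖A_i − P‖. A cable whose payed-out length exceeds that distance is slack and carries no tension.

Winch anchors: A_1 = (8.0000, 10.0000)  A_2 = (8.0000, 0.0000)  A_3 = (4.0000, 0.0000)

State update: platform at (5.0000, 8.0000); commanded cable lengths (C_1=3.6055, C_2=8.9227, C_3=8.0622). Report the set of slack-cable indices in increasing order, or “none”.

cable 1: √((3.0000)²+(2.0000)²)=3.6056, C_1=3.6055: taut
cable 2: √((3.0000)²+(-8.0000)²)=8.5440, C_2=8.9227: slack
cable 3: √((-1.0000)²+(-8.0000)²)=8.0623, C_3=8.0622: taut

2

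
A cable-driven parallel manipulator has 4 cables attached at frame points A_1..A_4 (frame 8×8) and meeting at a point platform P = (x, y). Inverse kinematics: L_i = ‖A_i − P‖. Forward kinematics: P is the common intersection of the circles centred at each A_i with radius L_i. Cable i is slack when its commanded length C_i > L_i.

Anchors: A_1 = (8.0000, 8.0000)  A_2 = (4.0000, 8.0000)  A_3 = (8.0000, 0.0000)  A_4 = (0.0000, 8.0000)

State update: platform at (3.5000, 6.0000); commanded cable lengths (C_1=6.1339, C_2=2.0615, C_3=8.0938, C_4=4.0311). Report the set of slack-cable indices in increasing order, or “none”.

1, 3

cable 1: L_1 = ‖A_1−P‖ = 4.9244;  C_1 = 6.1339 → slack
cable 2: L_2 = ‖A_2−P‖ = 2.0616;  C_2 = 2.0615 → taut
cable 3: L_3 = ‖A_3−P‖ = 7.5000;  C_3 = 8.0938 → slack
cable 4: L_4 = ‖A_4−P‖ = 4.0311;  C_4 = 4.0311 → taut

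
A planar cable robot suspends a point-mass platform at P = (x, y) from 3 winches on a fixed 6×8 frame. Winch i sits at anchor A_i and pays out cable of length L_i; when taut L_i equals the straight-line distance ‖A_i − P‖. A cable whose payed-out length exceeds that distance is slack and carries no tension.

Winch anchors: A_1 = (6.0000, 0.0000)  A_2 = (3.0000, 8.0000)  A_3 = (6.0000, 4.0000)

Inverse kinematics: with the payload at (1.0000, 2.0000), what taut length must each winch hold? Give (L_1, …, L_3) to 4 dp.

L_1: Δ = A_1−P = (5.0000, -2.0000) → ‖Δ‖ = √29.0000 = 5.3852
L_2: Δ = A_2−P = (2.0000, 6.0000) → ‖Δ‖ = √40.0000 = 6.3246
L_3: Δ = A_3−P = (5.0000, 2.0000) → ‖Δ‖ = √29.0000 = 5.3852

(5.3852, 6.3246, 5.3852)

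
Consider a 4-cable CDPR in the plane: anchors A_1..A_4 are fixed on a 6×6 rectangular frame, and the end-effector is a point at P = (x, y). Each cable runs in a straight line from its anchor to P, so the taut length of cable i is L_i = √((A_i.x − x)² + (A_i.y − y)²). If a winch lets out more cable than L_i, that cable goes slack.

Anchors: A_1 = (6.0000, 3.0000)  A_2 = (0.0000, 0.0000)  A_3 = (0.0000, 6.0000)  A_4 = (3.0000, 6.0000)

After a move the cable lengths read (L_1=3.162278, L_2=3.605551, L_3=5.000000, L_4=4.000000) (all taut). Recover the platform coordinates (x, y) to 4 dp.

(3.0000, 2.0000)

each cable: (A_i−P)·(A_i−P) = L_i²; let k_i = ‖A_i‖²−L_i²
k_1 = 36.0000+9.0000−10.0000 = 35.0000
row 1: 12.0000x + 6.0000y = 48.0000  (k_2=-13.0000)
row 2: 12.0000x − 6.0000y = 24.0000  (k_3=11.0000)
row 3: 6.0000x − 6.0000y = 6.0000  (k_4=29.0000)
Cramer on rows 1–2 → x = 3.0000, y = 2.0000
check cable 4: ‖A_4−P‖² = 16.0000 ≈ L_4² = 16.0000 ✓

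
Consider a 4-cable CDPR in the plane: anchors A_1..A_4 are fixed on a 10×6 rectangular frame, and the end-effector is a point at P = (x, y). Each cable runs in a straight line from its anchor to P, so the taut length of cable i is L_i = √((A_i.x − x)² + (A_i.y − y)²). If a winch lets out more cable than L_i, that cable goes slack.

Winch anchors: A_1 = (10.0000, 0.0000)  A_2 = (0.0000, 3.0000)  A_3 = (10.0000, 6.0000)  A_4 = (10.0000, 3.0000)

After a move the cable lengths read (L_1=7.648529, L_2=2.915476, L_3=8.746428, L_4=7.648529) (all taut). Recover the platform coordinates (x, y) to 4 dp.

expand ‖A_i−P‖²=L_i² and subtract eq 1 (q_i ≔ ‖A_i‖²−L_i²)
q_1 = 100.0000+0.0000−58.5000 = 41.5000
eq1−eq2 → [20.0000  -6.0000]·P = 41.0000
eq1−eq3 → [0.0000  -12.0000]·P = -18.0000
eq1−eq4 → [0.0000  -6.0000]·P = -9.0000
2×2 solve → P = (2.5000, 1.5000)
check cable 4: ‖A_4−P‖² = 58.5000 ≈ L_4² = 58.5000 ✓

(2.5000, 1.5000)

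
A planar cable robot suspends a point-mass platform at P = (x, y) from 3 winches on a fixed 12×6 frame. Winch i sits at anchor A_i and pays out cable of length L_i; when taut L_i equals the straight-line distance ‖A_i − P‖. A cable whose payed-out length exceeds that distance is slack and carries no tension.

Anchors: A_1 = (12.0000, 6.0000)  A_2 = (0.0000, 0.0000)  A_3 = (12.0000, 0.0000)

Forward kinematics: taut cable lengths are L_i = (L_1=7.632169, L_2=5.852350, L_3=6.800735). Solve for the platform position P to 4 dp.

expand ‖A_i−P‖²=L_i² and subtract eq 1 (q_i ≔ ‖A_i‖²−L_i²)
q_1 = 144.0000+36.0000−58.2500 = 121.7500
eq1−eq2 → [24.0000  12.0000]·P = 156.0000
eq1−eq3 → [0.0000  12.0000]·P = 24.0000
2×2 solve → P = (5.5000, 2.0000)

(5.5000, 2.0000)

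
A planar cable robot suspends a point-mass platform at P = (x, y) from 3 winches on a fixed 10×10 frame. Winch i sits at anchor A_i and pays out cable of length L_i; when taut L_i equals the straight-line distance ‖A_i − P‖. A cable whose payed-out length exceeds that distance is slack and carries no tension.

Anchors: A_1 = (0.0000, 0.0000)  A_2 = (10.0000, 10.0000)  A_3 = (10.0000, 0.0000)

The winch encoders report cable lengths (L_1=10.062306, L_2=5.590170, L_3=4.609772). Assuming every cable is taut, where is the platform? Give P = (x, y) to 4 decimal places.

(9.0000, 4.5000)

each cable: (A_i−P)·(A_i−P) = L_i²; let k_i = ‖A_i‖²−L_i²
k_1 = 0.0000+0.0000−101.2500 = -101.2500
row 1: -20.0000x − 20.0000y = -270.0000  (k_2=168.7500)
row 2: -20.0000x + 0.0000y = -180.0000  (k_3=78.7500)
Cramer on rows 1–2 → x = 9.0000, y = 4.5000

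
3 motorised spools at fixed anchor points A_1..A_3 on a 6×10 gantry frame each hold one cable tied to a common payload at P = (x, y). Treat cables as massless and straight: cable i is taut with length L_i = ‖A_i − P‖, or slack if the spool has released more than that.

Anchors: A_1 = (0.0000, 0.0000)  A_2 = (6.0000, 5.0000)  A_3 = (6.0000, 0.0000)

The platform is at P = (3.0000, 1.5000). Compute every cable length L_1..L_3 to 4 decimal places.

(3.3541, 4.6098, 3.3541)

L_1: Δ = A_1−P = (-3.0000, -1.5000) → ‖Δ‖ = √11.2500 = 3.3541
L_2: Δ = A_2−P = (3.0000, 3.5000) → ‖Δ‖ = √21.2500 = 4.6098
L_3: Δ = A_3−P = (3.0000, -1.5000) → ‖Δ‖ = √11.2500 = 3.3541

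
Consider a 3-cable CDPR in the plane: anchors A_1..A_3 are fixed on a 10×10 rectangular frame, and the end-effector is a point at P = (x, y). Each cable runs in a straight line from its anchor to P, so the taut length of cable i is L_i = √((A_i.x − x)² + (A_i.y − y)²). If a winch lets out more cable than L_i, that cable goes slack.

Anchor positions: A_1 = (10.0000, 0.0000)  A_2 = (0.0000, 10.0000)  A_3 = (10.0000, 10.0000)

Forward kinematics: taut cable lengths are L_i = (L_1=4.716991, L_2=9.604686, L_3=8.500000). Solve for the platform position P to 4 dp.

(6.0000, 2.5000)

circle eqns → linear via eq_j − eq_1; set c_j = A_j·A_j − L_j²
c_1 = 100.0000+0.0000−22.2500 = 77.7500
20.0000·x − 20.0000·y = c_1−c_2 = 70.0000
0.0000·x − 20.0000·y = c_1−c_3 = -50.0000
solve first two rows → x=6.0000, y=2.5000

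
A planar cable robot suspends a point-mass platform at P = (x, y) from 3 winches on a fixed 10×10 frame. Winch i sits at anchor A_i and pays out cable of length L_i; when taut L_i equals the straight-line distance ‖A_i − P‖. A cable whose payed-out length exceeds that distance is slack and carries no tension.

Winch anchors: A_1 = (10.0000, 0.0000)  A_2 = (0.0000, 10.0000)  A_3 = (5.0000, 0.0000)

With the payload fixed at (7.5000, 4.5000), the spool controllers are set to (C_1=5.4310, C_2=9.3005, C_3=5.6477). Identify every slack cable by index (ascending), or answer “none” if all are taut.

1, 3

i=1: geometric 5.1478 vs commanded 5.4310 ⇒ slack
i=2: geometric 9.3005 vs commanded 9.3005 ⇒ taut
i=3: geometric 5.1478 vs commanded 5.6477 ⇒ slack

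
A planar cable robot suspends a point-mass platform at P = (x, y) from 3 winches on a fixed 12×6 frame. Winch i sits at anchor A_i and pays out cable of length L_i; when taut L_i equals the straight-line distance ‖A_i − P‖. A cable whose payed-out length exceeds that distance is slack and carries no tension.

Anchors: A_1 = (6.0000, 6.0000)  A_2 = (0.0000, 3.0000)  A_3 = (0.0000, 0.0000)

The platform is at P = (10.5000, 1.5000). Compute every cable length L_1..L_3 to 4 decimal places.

(6.3640, 10.6066, 10.6066)

cable 1: Δx=-4.5000, Δy=4.5000; L_1 = √(Δx²+Δy²) = 6.3640
cable 2: Δx=-10.5000, Δy=1.5000; L_2 = √(Δx²+Δy²) = 10.6066
cable 3: Δx=-10.5000, Δy=-1.5000; L_3 = √(Δx²+Δy²) = 10.6066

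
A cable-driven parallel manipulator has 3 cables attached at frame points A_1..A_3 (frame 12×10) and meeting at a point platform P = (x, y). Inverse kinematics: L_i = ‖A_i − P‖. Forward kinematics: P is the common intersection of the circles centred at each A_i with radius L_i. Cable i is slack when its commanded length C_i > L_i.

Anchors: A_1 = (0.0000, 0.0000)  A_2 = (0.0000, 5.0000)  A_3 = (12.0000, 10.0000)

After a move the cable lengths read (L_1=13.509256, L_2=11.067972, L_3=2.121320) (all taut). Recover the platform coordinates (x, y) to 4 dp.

(10.5000, 8.5000)

expand ‖A_i−P‖²=L_i² and subtract eq 1 (q_i ≔ ‖A_i‖²−L_i²)
q_1 = 0.0000+0.0000−182.5000 = -182.5000
eq1−eq2 → [0.0000  -10.0000]·P = -85.0000
eq1−eq3 → [-24.0000  -20.0000]·P = -422.0000
2×2 solve → P = (10.5000, 8.5000)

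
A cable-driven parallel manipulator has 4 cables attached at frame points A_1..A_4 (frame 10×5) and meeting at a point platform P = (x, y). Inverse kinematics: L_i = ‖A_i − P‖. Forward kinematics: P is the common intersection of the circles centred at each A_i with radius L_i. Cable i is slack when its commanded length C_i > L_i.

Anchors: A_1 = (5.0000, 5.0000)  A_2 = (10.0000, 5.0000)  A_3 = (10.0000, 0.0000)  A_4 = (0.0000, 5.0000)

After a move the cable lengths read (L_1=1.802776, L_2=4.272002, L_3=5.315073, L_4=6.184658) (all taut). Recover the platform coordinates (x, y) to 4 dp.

circle eqns → linear via eq_j − eq_1; set q_j = A_j·A_j − L_j²
q_1 = 25.0000+25.0000−3.2500 = 46.7500
-10.0000·x + 0.0000·y = q_1−q_2 = -60.0000
-10.0000·x + 10.0000·y = q_1−q_3 = -25.0000
10.0000·x + 0.0000·y = q_1−q_4 = 60.0000
solve first two rows → x=6.0000, y=3.5000
check cable 4: ‖A_4−P‖² = 38.2500 ≈ L_4² = 38.2500 ✓

(6.0000, 3.5000)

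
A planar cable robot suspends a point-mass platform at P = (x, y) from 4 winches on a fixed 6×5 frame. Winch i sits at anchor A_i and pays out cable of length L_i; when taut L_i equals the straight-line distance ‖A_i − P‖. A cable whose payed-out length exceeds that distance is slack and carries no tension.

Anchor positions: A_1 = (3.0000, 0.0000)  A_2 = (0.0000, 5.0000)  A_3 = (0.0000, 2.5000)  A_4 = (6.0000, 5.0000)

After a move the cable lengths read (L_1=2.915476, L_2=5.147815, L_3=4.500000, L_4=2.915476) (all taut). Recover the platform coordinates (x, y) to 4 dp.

(4.5000, 2.5000)

circle eqns → linear via eq_j − eq_1; set c_j = A_j·A_j − L_j²
c_1 = 9.0000+0.0000−8.5000 = 0.5000
6.0000·x − 10.0000·y = c_1−c_2 = 2.0000
6.0000·x − 5.0000·y = c_1−c_3 = 14.5000
-6.0000·x − 10.0000·y = c_1−c_4 = -52.0000
solve first two rows → x=4.5000, y=2.5000
check cable 4: ‖A_4−P‖² = 8.5000 ≈ L_4² = 8.5000 ✓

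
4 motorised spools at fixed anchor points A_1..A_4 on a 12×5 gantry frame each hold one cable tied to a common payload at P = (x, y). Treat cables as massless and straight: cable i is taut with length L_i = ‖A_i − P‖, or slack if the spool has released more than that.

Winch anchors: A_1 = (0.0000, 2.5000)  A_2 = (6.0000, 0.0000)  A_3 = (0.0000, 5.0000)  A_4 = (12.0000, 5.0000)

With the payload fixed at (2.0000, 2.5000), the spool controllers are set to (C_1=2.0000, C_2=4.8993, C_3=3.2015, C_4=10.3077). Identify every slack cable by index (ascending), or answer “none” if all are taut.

2

cable 1: √((-2.0000)²+(0.0000)²)=2.0000, C_1=2.0000: taut
cable 2: √((4.0000)²+(-2.5000)²)=4.7170, C_2=4.8993: slack
cable 3: √((-2.0000)²+(2.5000)²)=3.2016, C_3=3.2015: taut
cable 4: √((10.0000)²+(2.5000)²)=10.3078, C_4=10.3077: taut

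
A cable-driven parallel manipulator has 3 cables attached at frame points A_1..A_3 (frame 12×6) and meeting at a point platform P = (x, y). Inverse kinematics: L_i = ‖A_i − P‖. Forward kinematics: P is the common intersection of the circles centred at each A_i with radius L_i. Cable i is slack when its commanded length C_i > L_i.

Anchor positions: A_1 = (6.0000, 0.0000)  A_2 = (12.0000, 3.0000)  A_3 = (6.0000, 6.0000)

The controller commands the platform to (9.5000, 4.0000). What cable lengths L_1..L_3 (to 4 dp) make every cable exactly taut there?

L_1: Δ = A_1−P = (-3.5000, -4.0000) → ‖Δ‖ = √28.2500 = 5.3151
L_2: Δ = A_2−P = (2.5000, -1.0000) → ‖Δ‖ = √7.2500 = 2.6926
L_3: Δ = A_3−P = (-3.5000, 2.0000) → ‖Δ‖ = √16.2500 = 4.0311

(5.3151, 2.6926, 4.0311)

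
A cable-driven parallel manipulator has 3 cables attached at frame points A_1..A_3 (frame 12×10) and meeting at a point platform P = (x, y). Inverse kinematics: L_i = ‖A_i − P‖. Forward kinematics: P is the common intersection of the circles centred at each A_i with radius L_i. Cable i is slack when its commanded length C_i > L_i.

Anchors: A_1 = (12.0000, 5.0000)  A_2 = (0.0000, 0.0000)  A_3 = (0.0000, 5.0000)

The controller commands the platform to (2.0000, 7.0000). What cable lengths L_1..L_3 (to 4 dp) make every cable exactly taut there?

cable 1: Δx=10.0000, Δy=-2.0000; L_1 = √(Δx²+Δy²) = 10.1980
cable 2: Δx=-2.0000, Δy=-7.0000; L_2 = √(Δx²+Δy²) = 7.2801
cable 3: Δx=-2.0000, Δy=-2.0000; L_3 = √(Δx²+Δy²) = 2.8284

(10.1980, 7.2801, 2.8284)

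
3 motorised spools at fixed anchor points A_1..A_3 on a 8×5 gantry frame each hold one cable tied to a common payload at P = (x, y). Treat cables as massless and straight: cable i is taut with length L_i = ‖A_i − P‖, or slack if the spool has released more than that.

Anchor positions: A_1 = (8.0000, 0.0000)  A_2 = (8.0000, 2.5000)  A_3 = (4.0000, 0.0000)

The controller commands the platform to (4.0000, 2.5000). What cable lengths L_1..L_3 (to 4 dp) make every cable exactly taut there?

(4.7170, 4.0000, 2.5000)

L_1 = √((8.0000−4.0000)² + (0.0000−2.5000)²) = 4.7170
L_2 = √((8.0000−4.0000)² + (2.5000−2.5000)²) = 4.0000
L_3 = √((4.0000−4.0000)² + (0.0000−2.5000)²) = 2.5000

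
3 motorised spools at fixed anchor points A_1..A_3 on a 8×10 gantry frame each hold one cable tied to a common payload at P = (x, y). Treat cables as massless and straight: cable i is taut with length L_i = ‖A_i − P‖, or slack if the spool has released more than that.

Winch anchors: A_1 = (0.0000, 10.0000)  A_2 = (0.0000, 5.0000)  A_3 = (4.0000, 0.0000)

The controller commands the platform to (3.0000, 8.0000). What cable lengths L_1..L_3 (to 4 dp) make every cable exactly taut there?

(3.6056, 4.2426, 8.0623)

L_1 = √((0.0000−3.0000)² + (10.0000−8.0000)²) = 3.6056
L_2 = √((0.0000−3.0000)² + (5.0000−8.0000)²) = 4.2426
L_3 = √((4.0000−3.0000)² + (0.0000−8.0000)²) = 8.0623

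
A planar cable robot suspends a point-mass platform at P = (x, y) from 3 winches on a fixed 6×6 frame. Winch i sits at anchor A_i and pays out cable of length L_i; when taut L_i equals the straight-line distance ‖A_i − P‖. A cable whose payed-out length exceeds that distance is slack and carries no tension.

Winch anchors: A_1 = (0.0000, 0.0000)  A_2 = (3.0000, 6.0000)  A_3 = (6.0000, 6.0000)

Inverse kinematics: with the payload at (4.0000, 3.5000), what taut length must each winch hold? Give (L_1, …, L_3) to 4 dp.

L_1 = √((0.0000−4.0000)² + (0.0000−3.5000)²) = 5.3151
L_2 = √((3.0000−4.0000)² + (6.0000−3.5000)²) = 2.6926
L_3 = √((6.0000−4.0000)² + (6.0000−3.5000)²) = 3.2016

(5.3151, 2.6926, 3.2016)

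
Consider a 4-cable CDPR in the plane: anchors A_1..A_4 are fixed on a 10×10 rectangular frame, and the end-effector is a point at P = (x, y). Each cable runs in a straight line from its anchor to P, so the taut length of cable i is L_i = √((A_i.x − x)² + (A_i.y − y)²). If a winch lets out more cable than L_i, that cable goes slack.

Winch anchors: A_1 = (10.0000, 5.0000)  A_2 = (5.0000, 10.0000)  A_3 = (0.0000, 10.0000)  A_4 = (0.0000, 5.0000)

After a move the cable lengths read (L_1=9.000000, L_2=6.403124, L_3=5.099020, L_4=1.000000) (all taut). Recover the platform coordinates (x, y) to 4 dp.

each cable: (A_i−P)·(A_i−P) = L_i²; let k_i = ‖A_i‖²−L_i²
k_1 = 100.0000+25.0000−81.0000 = 44.0000
row 1: 10.0000x − 10.0000y = -40.0000  (k_2=84.0000)
row 2: 20.0000x − 10.0000y = -30.0000  (k_3=74.0000)
row 3: 20.0000x + 0.0000y = 20.0000  (k_4=24.0000)
Cramer on rows 1–2 → x = 1.0000, y = 5.0000
check cable 4: ‖A_4−P‖² = 1.0000 ≈ L_4² = 1.0000 ✓

(1.0000, 5.0000)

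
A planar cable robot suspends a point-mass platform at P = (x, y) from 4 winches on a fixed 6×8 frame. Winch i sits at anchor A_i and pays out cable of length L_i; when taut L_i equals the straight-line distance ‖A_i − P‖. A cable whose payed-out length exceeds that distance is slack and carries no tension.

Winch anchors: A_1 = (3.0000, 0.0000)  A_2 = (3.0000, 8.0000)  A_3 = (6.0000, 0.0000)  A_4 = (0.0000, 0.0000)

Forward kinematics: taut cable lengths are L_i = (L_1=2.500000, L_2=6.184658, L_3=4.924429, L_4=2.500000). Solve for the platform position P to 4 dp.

(1.5000, 2.0000)

each cable: (A_i−P)·(A_i−P) = L_i²; let c_i = ‖A_i‖²−L_i²
c_1 = 9.0000+0.0000−6.2500 = 2.7500
row 1: 0.0000x − 16.0000y = -32.0000  (c_2=34.7500)
row 2: -6.0000x + 0.0000y = -9.0000  (c_3=11.7500)
row 3: 6.0000x + 0.0000y = 9.0000  (c_4=-6.2500)
Cramer on rows 1–2 → x = 1.5000, y = 2.0000
check cable 4: ‖A_4−P‖² = 6.2500 ≈ L_4² = 6.2500 ✓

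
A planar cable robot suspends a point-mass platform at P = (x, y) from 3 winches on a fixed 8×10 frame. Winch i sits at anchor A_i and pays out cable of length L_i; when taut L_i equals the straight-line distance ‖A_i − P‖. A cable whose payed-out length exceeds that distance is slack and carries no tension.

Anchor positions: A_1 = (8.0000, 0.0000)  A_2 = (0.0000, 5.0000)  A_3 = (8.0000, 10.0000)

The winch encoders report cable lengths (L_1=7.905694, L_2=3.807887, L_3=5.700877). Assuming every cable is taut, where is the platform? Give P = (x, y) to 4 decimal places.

(3.5000, 6.5000)

circle eqns → linear via eq_j − eq_1; set q_j = A_j·A_j − L_j²
q_1 = 64.0000+0.0000−62.5000 = 1.5000
16.0000·x − 10.0000·y = q_1−q_2 = -9.0000
0.0000·x − 20.0000·y = q_1−q_3 = -130.0000
solve first two rows → x=3.5000, y=6.5000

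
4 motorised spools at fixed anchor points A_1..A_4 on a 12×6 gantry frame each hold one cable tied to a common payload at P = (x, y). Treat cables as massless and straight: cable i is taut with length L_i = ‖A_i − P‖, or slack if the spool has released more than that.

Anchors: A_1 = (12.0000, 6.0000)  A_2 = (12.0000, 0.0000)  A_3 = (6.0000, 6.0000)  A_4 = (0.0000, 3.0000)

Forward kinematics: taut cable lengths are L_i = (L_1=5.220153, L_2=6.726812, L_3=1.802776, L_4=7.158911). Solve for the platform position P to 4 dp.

each cable: (A_i−P)·(A_i−P) = L_i²; let c_i = ‖A_i‖²−L_i²
c_1 = 144.0000+36.0000−27.2500 = 152.7500
row 1: 0.0000x + 12.0000y = 54.0000  (c_2=98.7500)
row 2: 12.0000x + 0.0000y = 84.0000  (c_3=68.7500)
row 3: 24.0000x + 6.0000y = 195.0000  (c_4=-42.2500)
Cramer on rows 1–2 → x = 7.0000, y = 4.5000
check cable 4: ‖A_4−P‖² = 51.2500 ≈ L_4² = 51.2500 ✓

(7.0000, 4.5000)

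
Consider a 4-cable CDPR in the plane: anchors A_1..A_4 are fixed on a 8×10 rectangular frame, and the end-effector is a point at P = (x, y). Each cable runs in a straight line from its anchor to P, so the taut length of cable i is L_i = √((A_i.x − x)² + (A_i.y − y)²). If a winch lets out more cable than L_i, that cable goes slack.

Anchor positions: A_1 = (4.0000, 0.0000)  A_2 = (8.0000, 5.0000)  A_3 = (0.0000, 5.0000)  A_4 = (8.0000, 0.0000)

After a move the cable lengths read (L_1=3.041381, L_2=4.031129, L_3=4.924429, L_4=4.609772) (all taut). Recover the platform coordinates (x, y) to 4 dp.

(4.5000, 3.0000)

each cable: (A_i−P)·(A_i−P) = L_i²; let q_i = ‖A_i‖²−L_i²
q_1 = 16.0000+0.0000−9.2500 = 6.7500
row 1: -8.0000x − 10.0000y = -66.0000  (q_2=72.7500)
row 2: 8.0000x − 10.0000y = 6.0000  (q_3=0.7500)
row 3: -8.0000x + 0.0000y = -36.0000  (q_4=42.7500)
Cramer on rows 1–2 → x = 4.5000, y = 3.0000
check cable 4: ‖A_4−P‖² = 21.2500 ≈ L_4² = 21.2500 ✓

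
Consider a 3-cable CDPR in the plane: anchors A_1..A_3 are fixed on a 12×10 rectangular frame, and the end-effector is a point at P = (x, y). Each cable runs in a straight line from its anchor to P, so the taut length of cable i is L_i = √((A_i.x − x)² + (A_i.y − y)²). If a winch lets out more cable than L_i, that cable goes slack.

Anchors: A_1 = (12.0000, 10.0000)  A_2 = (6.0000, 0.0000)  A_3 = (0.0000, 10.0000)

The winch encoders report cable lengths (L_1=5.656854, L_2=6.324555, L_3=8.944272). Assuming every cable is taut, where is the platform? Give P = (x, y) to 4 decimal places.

(8.0000, 6.0000)

circle eqns → linear via eq_j − eq_1; set c_j = A_j·A_j − L_j²
c_1 = 144.0000+100.0000−32.0000 = 212.0000
12.0000·x + 20.0000·y = c_1−c_2 = 216.0000
24.0000·x + 0.0000·y = c_1−c_3 = 192.0000
solve first two rows → x=8.0000, y=6.0000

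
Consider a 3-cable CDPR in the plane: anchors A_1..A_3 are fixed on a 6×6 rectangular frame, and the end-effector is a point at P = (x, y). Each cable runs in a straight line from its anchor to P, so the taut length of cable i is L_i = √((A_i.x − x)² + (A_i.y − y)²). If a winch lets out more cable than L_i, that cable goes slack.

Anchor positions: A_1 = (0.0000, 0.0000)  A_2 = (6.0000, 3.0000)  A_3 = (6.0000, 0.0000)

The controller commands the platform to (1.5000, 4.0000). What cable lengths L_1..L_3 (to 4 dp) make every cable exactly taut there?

L_1 = √((0.0000−1.5000)² + (0.0000−4.0000)²) = 4.2720
L_2 = √((6.0000−1.5000)² + (3.0000−4.0000)²) = 4.6098
L_3 = √((6.0000−1.5000)² + (0.0000−4.0000)²) = 6.0208

(4.2720, 4.6098, 6.0208)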